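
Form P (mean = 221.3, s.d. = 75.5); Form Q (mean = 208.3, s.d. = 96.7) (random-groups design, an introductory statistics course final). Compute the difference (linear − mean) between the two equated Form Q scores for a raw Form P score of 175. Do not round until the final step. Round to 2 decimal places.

-13.00

Mean-equated: 175 + (208.3 − 221.3) = 162.00
Linear-equated: (96.7/75.5)(175 − 221.3) + 208.3 = 148.999
Difference = 148.999 − 162.00 = -13.00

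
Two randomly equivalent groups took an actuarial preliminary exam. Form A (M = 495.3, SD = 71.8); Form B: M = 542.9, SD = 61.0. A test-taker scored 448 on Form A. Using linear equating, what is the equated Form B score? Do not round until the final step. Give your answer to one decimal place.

502.7

Linear equating: y = (SD_Y/SD_X)(x − M_X) + M_Y
y = (61.0/71.8)(448 − 495.3) + 542.9
y = 0.849582 × -47.3 + 542.9 = -40.1852 + 542.9 = 502.7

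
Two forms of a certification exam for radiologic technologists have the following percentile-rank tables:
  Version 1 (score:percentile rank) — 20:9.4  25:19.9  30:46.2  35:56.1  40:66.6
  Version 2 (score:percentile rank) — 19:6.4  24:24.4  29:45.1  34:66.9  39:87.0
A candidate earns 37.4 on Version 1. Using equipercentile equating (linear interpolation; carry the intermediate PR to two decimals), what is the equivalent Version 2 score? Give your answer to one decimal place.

PR of 37.4 on Version 1: 56.1 + (37.4 − 35)/(40 − 35) × (66.6 − 56.1) = 61.14
On Version 2, PR 61.14 falls between score 29 (PR 45.1) and 34 (PR 66.9).
Interpolate: 29 + (61.14 − 45.1)/(66.9 − 45.1) × (34 − 29) = 32.7

32.7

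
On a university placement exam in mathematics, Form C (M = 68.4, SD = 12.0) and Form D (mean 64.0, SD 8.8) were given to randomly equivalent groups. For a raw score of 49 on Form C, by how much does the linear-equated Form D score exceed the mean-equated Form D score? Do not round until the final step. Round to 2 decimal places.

Mean-equated: 49 + (64.0 − 68.4) = 44.60
Linear-equated: (8.8/12.0)(49 − 68.4) + 64.0 = 49.773
Difference = 49.773 − 44.60 = 5.17

5.17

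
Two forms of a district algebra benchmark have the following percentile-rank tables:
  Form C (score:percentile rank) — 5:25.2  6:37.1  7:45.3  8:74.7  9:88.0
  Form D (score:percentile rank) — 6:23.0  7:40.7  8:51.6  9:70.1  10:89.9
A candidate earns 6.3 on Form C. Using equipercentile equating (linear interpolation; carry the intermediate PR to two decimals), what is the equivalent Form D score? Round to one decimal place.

PR of 6.3 on Form C: 37.1 + (6.3 − 6)/(7 − 6) × (45.3 − 37.1) = 39.56
On Form D, PR 39.56 falls between score 6 (PR 23.0) and 7 (PR 40.7).
Interpolate: 6 + (39.56 − 23.0)/(40.7 − 23.0) × (7 − 6) = 6.9

6.9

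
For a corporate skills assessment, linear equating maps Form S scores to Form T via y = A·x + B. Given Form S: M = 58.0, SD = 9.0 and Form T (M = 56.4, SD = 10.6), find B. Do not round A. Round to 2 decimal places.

A = SD_Y / SD_X = 10.6 / 9.0 = 1.177778
B = M_Y − A·M_X = 56.4 − 1.177778 × 58.0 = -11.91

-11.91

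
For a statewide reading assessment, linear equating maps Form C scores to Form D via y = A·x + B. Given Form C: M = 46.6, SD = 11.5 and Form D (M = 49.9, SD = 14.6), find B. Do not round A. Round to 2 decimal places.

A = SD_Y / SD_X = 14.6 / 11.5 = 1.269565
B = M_Y − A·M_X = 49.9 − 1.269565 × 46.6 = -9.26

-9.26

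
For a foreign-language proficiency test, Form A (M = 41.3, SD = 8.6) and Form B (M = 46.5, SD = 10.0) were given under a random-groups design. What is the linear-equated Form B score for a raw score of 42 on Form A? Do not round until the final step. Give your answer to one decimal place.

47.3

Linear equating: y = (SD_Y/SD_X)(x − M_X) + M_Y
y = (10.0/8.6)(42 − 41.3) + 46.5
y = 1.162791 × 0.7 + 46.5 = 0.8140 + 46.5 = 47.3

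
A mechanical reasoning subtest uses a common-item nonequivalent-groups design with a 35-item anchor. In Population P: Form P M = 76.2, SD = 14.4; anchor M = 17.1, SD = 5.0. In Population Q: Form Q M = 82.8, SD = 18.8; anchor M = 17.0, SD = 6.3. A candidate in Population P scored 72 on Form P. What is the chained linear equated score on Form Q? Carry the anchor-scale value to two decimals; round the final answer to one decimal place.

78.7

Form P → anchor (Population P): v = (5.0/14.4)(72 − 76.2) + 17.1 = 15.64
anchor → Form Q (Population Q): y = (18.8/6.3)(15.64 − 17.0) + 82.8 = 78.7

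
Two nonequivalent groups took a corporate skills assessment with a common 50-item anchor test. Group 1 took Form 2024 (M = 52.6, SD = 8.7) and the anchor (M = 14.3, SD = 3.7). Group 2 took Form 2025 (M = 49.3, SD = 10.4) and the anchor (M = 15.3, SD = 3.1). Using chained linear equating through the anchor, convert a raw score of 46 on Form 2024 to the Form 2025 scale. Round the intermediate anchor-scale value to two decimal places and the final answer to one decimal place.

Form 2024 → anchor (Group 1): v = (3.7/8.7)(46 − 52.6) + 14.3 = 11.49
anchor → Form 2025 (Group 2): y = (10.4/3.1)(11.49 − 15.3) + 49.3 = 36.5

36.5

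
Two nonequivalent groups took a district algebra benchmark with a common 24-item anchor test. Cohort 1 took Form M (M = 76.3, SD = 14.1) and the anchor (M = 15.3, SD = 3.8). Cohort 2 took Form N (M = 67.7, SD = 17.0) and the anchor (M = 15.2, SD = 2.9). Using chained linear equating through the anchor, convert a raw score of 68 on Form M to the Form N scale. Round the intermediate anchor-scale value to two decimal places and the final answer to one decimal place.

55.2

Form M → anchor (Cohort 1): v = (3.8/14.1)(68 − 76.3) + 15.3 = 13.06
anchor → Form N (Cohort 2): y = (17.0/2.9)(13.06 − 15.2) + 67.7 = 55.2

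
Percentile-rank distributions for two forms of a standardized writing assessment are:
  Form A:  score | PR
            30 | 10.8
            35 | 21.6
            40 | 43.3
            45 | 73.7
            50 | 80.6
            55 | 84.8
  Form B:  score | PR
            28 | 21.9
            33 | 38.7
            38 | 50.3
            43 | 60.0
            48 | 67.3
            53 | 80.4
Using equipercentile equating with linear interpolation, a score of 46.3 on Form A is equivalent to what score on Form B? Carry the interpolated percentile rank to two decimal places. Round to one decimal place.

51.1

PR of 46.3 on Form A: 73.7 + (46.3 − 45)/(50 − 45) × (80.6 − 73.7) = 75.49
On Form B, PR 75.49 falls between score 48 (PR 67.3) and 53 (PR 80.4).
Interpolate: 48 + (75.49 − 67.3)/(80.4 − 67.3) × (53 − 48) = 51.1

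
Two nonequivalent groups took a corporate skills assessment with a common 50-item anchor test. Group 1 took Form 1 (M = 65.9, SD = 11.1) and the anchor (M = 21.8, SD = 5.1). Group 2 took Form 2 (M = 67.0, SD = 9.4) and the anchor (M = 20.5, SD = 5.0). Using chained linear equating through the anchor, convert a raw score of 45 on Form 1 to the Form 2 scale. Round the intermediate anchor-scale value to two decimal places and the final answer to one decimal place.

51.4

Form 1 → anchor (Group 1): v = (5.1/11.1)(45 − 65.9) + 21.8 = 12.20
anchor → Form 2 (Group 2): y = (9.4/5.0)(12.20 − 20.5) + 67.0 = 51.4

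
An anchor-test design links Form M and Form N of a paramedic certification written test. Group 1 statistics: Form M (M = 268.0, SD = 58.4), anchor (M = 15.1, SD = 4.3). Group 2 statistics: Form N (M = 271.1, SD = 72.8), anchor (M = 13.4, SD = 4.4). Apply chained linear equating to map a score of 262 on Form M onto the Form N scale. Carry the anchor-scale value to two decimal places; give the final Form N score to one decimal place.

Form M → anchor (Group 1): v = (4.3/58.4)(262 − 268.0) + 15.1 = 14.66
anchor → Form N (Group 2): y = (72.8/4.4)(14.66 − 13.4) + 271.1 = 291.9

291.9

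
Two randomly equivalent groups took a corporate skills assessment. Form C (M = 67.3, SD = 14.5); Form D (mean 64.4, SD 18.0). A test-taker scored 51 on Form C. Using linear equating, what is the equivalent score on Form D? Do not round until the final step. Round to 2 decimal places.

44.17

Linear equating: y = (SD_Y/SD_X)(x − M_X) + M_Y
y = (18.0/14.5)(51 − 67.3) + 64.4
y = 1.241379 × -16.3 + 64.4 = -20.2345 + 64.4 = 44.17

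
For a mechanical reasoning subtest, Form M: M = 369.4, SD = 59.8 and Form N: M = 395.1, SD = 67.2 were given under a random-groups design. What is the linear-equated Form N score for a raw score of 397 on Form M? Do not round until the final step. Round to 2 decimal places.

Linear equating: y = (SD_Y/SD_X)(x − M_X) + M_Y
y = (67.2/59.8)(397 − 369.4) + 395.1
y = 1.123746 × 27.6 + 395.1 = 31.0154 + 395.1 = 426.12

426.12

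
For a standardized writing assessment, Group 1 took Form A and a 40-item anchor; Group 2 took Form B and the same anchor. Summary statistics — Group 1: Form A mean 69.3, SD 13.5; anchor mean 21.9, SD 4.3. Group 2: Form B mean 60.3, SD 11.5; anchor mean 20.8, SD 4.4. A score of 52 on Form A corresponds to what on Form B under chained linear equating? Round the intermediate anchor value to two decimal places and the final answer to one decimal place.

48.8

Form A → anchor (Group 1): v = (4.3/13.5)(52 − 69.3) + 21.9 = 16.39
anchor → Form B (Group 2): y = (11.5/4.4)(16.39 − 20.8) + 60.3 = 48.8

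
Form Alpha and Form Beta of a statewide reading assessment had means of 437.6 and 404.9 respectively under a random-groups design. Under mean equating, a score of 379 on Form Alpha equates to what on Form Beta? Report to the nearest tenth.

346.3

Mean equating: y = x + (M_Y − M_X) = 379 + (404.9 − 437.6) = 346.3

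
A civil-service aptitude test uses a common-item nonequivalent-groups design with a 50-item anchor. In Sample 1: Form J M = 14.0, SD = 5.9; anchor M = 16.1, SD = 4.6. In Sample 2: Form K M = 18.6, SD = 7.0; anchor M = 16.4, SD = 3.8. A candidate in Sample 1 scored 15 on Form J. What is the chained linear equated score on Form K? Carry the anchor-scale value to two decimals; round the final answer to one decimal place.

Form J → anchor (Sample 1): v = (4.6/5.9)(15 − 14.0) + 16.1 = 16.88
anchor → Form K (Sample 2): y = (7.0/3.8)(16.88 − 16.4) + 18.6 = 19.5

19.5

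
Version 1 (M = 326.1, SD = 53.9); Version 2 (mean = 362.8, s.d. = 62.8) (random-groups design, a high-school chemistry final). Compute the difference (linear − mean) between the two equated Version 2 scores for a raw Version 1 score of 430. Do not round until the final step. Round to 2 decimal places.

17.16

Mean-equated: 430 + (362.8 − 326.1) = 466.70
Linear-equated: (62.8/53.9)(430 − 326.1) + 362.8 = 483.856
Difference = 483.856 − 466.70 = 17.16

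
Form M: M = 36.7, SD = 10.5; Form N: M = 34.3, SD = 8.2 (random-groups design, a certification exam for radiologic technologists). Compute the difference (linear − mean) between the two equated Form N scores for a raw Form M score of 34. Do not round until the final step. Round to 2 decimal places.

0.59

Mean-equated: 34 + (34.3 − 36.7) = 31.60
Linear-equated: (8.2/10.5)(34 − 36.7) + 34.3 = 32.191
Difference = 32.191 − 31.60 = 0.59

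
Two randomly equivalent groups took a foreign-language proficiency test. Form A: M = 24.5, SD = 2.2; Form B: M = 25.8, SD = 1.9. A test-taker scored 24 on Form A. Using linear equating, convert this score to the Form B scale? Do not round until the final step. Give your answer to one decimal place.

25.4

Linear equating: y = (SD_Y/SD_X)(x − M_X) + M_Y
y = (1.9/2.2)(24 − 24.5) + 25.8
y = 0.863636 × -0.5 + 25.8 = -0.4318 + 25.8 = 25.4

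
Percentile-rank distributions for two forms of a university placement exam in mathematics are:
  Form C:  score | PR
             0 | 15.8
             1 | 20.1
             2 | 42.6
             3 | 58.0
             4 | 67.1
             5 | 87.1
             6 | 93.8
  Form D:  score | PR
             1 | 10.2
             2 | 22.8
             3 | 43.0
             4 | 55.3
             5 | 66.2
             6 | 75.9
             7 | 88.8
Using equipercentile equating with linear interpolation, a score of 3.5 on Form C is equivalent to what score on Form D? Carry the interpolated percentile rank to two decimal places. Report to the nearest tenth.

4.7

PR of 3.5 on Form C: 58.0 + (3.5 − 3)/(4 − 3) × (67.1 − 58.0) = 62.55
On Form D, PR 62.55 falls between score 4 (PR 55.3) and 5 (PR 66.2).
Interpolate: 4 + (62.55 − 55.3)/(66.2 − 55.3) × (5 − 4) = 4.7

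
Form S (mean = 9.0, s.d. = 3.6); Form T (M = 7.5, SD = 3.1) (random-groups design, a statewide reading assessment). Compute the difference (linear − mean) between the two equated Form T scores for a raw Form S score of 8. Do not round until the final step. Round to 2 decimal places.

Mean-equated: 8 + (7.5 − 9.0) = 6.50
Linear-equated: (3.1/3.6)(8 − 9.0) + 7.5 = 6.639
Difference = 6.639 − 6.50 = 0.14

0.14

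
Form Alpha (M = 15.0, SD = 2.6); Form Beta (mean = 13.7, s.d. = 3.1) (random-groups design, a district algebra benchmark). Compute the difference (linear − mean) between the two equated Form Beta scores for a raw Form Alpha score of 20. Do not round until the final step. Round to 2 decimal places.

0.96

Mean-equated: 20 + (13.7 − 15.0) = 18.70
Linear-equated: (3.1/2.6)(20 − 15.0) + 13.7 = 19.662
Difference = 19.662 − 18.70 = 0.96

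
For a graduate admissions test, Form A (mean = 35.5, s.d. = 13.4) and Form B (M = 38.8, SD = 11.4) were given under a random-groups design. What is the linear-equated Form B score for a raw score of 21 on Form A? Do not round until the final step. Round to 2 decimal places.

Linear equating: y = (SD_Y/SD_X)(x − M_X) + M_Y
y = (11.4/13.4)(21 − 35.5) + 38.8
y = 0.850746 × -14.5 + 38.8 = -12.3358 + 38.8 = 26.46

26.46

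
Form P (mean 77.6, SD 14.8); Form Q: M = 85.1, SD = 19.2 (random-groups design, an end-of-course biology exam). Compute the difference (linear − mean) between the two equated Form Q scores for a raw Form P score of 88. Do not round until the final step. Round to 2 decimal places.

Mean-equated: 88 + (85.1 − 77.6) = 95.50
Linear-equated: (19.2/14.8)(88 − 77.6) + 85.1 = 98.592
Difference = 98.592 − 95.50 = 3.09

3.09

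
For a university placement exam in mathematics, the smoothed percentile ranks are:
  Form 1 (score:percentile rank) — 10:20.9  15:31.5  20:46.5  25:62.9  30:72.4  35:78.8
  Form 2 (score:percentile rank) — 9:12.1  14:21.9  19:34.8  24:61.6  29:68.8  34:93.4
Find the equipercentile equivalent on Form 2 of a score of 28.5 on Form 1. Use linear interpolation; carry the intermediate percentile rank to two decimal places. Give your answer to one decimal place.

PR of 28.5 on Form 1: 62.9 + (28.5 − 25)/(30 − 25) × (72.4 − 62.9) = 69.55
On Form 2, PR 69.55 falls between score 29 (PR 68.8) and 34 (PR 93.4).
Interpolate: 29 + (69.55 − 68.8)/(93.4 − 68.8) × (34 − 29) = 29.2

29.2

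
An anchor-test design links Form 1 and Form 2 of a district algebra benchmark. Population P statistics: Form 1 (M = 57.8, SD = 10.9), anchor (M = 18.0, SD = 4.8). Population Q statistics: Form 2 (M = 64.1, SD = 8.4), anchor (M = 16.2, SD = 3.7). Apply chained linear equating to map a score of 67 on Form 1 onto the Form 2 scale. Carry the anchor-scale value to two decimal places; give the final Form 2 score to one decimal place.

77.4

Form 1 → anchor (Population P): v = (4.8/10.9)(67 − 57.8) + 18.0 = 22.05
anchor → Form 2 (Population Q): y = (8.4/3.7)(22.05 − 16.2) + 64.1 = 77.4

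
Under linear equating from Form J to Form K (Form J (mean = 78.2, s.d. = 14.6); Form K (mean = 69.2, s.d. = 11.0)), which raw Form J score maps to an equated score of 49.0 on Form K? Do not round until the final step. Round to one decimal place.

51.4

Invert y = (SD_Y/SD_X)(x − M_X) + M_Y:
x = (SD_X/SD_Y)(y − M_Y) + M_X = (14.6/11.0)(49.0 − 69.2) + 78.2
x = 1.327273 × -20.200 + 78.2 = 51.4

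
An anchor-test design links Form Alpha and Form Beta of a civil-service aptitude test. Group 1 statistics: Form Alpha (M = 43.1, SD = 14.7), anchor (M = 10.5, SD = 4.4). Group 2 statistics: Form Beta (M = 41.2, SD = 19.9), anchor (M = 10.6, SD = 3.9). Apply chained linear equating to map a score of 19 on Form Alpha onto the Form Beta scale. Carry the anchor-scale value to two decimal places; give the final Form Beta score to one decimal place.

Form Alpha → anchor (Group 1): v = (4.4/14.7)(19 − 43.1) + 10.5 = 3.29
anchor → Form Beta (Group 2): y = (19.9/3.9)(3.29 − 10.6) + 41.2 = 3.9

3.9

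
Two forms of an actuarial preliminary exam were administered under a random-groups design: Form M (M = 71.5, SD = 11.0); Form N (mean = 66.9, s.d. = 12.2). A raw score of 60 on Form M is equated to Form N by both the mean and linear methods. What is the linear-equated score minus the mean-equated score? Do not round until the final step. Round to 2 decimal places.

Mean-equated: 60 + (66.9 − 71.5) = 55.40
Linear-equated: (12.2/11.0)(60 − 71.5) + 66.9 = 54.145
Difference = 54.145 − 55.40 = -1.25

-1.25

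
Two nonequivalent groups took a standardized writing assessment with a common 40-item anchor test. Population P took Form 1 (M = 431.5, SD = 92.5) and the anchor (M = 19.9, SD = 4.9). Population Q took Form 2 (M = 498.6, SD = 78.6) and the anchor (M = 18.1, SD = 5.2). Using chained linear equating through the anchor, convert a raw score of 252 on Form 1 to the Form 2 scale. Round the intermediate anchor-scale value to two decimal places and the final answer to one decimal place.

382.1

Form 1 → anchor (Population P): v = (4.9/92.5)(252 − 431.5) + 19.9 = 10.39
anchor → Form 2 (Population Q): y = (78.6/5.2)(10.39 − 18.1) + 498.6 = 382.1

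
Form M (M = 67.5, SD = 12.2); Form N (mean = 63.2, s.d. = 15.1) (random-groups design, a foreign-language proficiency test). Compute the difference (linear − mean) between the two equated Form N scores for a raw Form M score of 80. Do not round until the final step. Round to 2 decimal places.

Mean-equated: 80 + (63.2 − 67.5) = 75.70
Linear-equated: (15.1/12.2)(80 − 67.5) + 63.2 = 78.671
Difference = 78.671 − 75.70 = 2.97

2.97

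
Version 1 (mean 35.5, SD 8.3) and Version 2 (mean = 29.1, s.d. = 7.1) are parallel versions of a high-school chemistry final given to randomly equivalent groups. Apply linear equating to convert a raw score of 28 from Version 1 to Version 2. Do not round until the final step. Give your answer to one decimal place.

Linear equating: y = (SD_Y/SD_X)(x − M_X) + M_Y
y = (7.1/8.3)(28 − 35.5) + 29.1
y = 0.855422 × -7.5 + 29.1 = -6.4157 + 29.1 = 22.7

22.7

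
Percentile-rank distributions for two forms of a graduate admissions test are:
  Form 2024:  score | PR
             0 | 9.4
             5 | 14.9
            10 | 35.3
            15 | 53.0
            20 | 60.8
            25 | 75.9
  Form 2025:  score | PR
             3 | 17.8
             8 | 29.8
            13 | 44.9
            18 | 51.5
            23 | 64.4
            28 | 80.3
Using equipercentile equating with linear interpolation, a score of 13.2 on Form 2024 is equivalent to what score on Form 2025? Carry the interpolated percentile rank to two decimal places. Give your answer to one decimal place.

PR of 13.2 on Form 2024: 35.3 + (13.2 − 10)/(15 − 10) × (53.0 − 35.3) = 46.63
On Form 2025, PR 46.63 falls between score 13 (PR 44.9) and 18 (PR 51.5).
Interpolate: 13 + (46.63 − 44.9)/(51.5 − 44.9) × (18 − 13) = 14.3

14.3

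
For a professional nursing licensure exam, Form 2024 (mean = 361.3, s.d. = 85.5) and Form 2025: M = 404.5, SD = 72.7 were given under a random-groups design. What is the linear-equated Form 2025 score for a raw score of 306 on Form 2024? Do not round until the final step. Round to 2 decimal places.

Linear equating: y = (SD_Y/SD_X)(x − M_X) + M_Y
y = (72.7/85.5)(306 − 361.3) + 404.5
y = 0.850292 × -55.3 + 404.5 = -47.0212 + 404.5 = 357.48

357.48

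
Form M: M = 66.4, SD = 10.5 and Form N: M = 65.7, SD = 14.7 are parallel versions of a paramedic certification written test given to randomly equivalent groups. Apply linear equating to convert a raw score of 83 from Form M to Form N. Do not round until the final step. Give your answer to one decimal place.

88.9

Linear equating: y = (SD_Y/SD_X)(x − M_X) + M_Y
y = (14.7/10.5)(83 − 66.4) + 65.7
y = 1.400000 × 16.6 + 65.7 = 23.2400 + 65.7 = 88.9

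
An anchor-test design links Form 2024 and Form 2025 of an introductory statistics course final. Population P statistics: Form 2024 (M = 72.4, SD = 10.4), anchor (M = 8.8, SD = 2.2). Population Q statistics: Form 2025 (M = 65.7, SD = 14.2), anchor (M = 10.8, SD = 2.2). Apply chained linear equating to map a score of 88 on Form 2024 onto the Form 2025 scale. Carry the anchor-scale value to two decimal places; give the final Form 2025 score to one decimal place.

Form 2024 → anchor (Population P): v = (2.2/10.4)(88 − 72.4) + 8.8 = 12.10
anchor → Form 2025 (Population Q): y = (14.2/2.2)(12.10 − 10.8) + 65.7 = 74.1

74.1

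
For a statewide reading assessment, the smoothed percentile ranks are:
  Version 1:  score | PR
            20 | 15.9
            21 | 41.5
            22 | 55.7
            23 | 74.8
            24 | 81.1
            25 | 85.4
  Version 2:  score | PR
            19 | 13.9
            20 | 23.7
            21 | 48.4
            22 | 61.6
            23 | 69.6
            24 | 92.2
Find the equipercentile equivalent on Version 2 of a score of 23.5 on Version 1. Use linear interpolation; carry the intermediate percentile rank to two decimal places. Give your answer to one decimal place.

PR of 23.5 on Version 1: 74.8 + (23.5 − 23)/(24 − 23) × (81.1 − 74.8) = 77.95
On Version 2, PR 77.95 falls between score 23 (PR 69.6) and 24 (PR 92.2).
Interpolate: 23 + (77.95 − 69.6)/(92.2 − 69.6) × (24 − 23) = 23.4

23.4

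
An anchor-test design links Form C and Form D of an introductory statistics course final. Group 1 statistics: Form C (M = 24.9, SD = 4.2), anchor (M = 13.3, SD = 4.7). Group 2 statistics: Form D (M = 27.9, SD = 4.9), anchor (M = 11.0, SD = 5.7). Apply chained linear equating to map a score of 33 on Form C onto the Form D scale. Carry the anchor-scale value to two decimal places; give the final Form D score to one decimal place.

Form C → anchor (Group 1): v = (4.7/4.2)(33 − 24.9) + 13.3 = 22.36
anchor → Form D (Group 2): y = (4.9/5.7)(22.36 − 11.0) + 27.9 = 37.7

37.7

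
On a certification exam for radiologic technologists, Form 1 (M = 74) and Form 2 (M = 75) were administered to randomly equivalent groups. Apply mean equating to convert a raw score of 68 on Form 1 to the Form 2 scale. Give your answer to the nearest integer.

Mean equating: y = x + (M_Y − M_X) = 68 + (75 − 74) = 69

69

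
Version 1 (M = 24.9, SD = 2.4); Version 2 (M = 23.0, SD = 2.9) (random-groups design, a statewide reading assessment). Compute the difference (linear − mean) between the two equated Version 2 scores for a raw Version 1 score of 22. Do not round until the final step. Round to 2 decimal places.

-0.60

Mean-equated: 22 + (23.0 − 24.9) = 20.10
Linear-equated: (2.9/2.4)(22 − 24.9) + 23.0 = 19.496
Difference = 19.496 − 20.10 = -0.60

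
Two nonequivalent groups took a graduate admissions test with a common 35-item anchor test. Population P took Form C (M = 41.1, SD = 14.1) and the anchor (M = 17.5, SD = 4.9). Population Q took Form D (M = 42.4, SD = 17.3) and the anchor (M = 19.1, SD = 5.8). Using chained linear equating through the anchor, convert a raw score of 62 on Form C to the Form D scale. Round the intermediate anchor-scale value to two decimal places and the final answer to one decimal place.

Form C → anchor (Population P): v = (4.9/14.1)(62 − 41.1) + 17.5 = 24.76
anchor → Form D (Population Q): y = (17.3/5.8)(24.76 − 19.1) + 42.4 = 59.3

59.3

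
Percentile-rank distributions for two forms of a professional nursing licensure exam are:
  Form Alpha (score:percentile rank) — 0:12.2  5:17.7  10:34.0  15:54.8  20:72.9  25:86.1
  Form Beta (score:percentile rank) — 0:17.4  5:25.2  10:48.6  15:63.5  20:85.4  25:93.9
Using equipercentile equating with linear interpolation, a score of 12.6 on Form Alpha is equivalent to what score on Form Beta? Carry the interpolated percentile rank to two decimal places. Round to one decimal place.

PR of 12.6 on Form Alpha: 34.0 + (12.6 − 10)/(15 − 10) × (54.8 − 34.0) = 44.82
On Form Beta, PR 44.82 falls between score 5 (PR 25.2) and 10 (PR 48.6).
Interpolate: 5 + (44.82 − 25.2)/(48.6 − 25.2) × (10 − 5) = 9.2

9.2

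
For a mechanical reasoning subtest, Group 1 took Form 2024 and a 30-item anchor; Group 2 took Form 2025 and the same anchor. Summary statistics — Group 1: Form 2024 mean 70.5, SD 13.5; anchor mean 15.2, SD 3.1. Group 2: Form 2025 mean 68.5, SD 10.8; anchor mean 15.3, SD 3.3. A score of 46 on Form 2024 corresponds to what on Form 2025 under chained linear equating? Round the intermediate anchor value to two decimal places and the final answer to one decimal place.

Form 2024 → anchor (Group 1): v = (3.1/13.5)(46 − 70.5) + 15.2 = 9.57
anchor → Form 2025 (Group 2): y = (10.8/3.3)(9.57 − 15.3) + 68.5 = 49.7

49.7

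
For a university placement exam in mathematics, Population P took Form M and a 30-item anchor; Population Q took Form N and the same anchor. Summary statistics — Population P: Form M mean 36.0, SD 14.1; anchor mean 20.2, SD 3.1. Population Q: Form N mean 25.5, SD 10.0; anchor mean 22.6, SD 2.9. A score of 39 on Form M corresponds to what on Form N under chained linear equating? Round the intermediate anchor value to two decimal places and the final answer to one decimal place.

19.5

Form M → anchor (Population P): v = (3.1/14.1)(39 − 36.0) + 20.2 = 20.86
anchor → Form N (Population Q): y = (10.0/2.9)(20.86 − 22.6) + 25.5 = 19.5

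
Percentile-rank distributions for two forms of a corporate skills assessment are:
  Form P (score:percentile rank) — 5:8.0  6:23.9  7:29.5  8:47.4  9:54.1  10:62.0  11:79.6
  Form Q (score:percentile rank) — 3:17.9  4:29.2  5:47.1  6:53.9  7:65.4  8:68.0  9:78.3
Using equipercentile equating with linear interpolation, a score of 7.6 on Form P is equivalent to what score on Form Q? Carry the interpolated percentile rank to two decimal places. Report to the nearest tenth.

4.6

PR of 7.6 on Form P: 29.5 + (7.6 − 7)/(8 − 7) × (47.4 − 29.5) = 40.24
On Form Q, PR 40.24 falls between score 4 (PR 29.2) and 5 (PR 47.1).
Interpolate: 4 + (40.24 − 29.2)/(47.1 − 29.2) × (5 − 4) = 4.6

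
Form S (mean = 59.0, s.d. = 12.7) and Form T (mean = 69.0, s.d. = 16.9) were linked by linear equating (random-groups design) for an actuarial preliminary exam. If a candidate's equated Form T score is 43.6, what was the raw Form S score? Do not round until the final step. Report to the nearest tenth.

Invert y = (SD_Y/SD_X)(x − M_X) + M_Y:
x = (SD_X/SD_Y)(y − M_Y) + M_X = (12.7/16.9)(43.6 − 69.0) + 59.0
x = 0.751479 × -25.400 + 59.0 = 39.9

39.9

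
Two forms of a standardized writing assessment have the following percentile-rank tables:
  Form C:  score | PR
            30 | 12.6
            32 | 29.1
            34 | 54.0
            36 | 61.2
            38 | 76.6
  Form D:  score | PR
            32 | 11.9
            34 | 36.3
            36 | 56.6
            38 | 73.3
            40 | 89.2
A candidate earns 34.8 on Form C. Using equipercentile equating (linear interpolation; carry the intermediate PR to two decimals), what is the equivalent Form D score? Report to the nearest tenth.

PR of 34.8 on Form C: 54.0 + (34.8 − 34)/(36 − 34) × (61.2 − 54.0) = 56.88
On Form D, PR 56.88 falls between score 36 (PR 56.6) and 38 (PR 73.3).
Interpolate: 36 + (56.88 − 56.6)/(73.3 − 56.6) × (38 − 36) = 36.0

36.0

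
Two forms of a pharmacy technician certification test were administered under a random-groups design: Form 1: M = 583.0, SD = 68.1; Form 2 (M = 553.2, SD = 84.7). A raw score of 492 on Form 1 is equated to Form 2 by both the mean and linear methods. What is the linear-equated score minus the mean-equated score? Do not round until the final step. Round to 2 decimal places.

Mean-equated: 492 + (553.2 − 583.0) = 462.20
Linear-equated: (84.7/68.1)(492 − 583.0) + 553.2 = 440.018
Difference = 440.018 − 462.20 = -22.18

-22.18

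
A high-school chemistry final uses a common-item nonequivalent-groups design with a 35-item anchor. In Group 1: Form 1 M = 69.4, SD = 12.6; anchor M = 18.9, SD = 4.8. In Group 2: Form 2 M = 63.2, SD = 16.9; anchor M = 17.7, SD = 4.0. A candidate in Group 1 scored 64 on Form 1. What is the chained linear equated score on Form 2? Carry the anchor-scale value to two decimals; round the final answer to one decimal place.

Form 1 → anchor (Group 1): v = (4.8/12.6)(64 − 69.4) + 18.9 = 16.84
anchor → Form 2 (Group 2): y = (16.9/4.0)(16.84 − 17.7) + 63.2 = 59.6

59.6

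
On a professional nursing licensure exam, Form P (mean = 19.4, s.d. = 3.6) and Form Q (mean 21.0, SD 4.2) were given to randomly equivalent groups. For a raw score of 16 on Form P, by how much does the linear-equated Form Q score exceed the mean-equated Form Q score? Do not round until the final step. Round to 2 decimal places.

-0.57

Mean-equated: 16 + (21.0 − 19.4) = 17.60
Linear-equated: (4.2/3.6)(16 − 19.4) + 21.0 = 17.033
Difference = 17.033 − 17.60 = -0.57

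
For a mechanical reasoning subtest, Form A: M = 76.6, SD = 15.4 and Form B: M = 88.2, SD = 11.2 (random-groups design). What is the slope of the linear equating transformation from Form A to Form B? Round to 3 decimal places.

A = SD_Y / SD_X = 11.2 / 15.4 = 0.727

0.727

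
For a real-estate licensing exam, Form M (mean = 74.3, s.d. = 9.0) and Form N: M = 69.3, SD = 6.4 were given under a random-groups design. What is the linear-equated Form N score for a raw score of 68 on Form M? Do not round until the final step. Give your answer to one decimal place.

Linear equating: y = (SD_Y/SD_X)(x − M_X) + M_Y
y = (6.4/9.0)(68 − 74.3) + 69.3
y = 0.711111 × -6.3 + 69.3 = -4.4800 + 69.3 = 64.8

64.8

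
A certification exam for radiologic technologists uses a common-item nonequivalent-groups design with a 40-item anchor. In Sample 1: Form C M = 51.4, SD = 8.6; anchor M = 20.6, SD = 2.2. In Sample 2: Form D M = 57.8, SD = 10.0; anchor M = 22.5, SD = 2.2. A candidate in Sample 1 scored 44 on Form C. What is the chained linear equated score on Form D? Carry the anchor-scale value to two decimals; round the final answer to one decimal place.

Form C → anchor (Sample 1): v = (2.2/8.6)(44 − 51.4) + 20.6 = 18.71
anchor → Form D (Sample 2): y = (10.0/2.2)(18.71 − 22.5) + 57.8 = 40.6

40.6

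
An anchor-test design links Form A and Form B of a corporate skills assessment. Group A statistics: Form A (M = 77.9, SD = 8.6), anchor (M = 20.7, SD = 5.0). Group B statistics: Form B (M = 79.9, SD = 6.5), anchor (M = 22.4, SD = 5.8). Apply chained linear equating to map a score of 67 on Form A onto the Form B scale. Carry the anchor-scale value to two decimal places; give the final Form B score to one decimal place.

70.9

Form A → anchor (Group A): v = (5.0/8.6)(67 − 77.9) + 20.7 = 14.36
anchor → Form B (Group B): y = (6.5/5.8)(14.36 − 22.4) + 79.9 = 70.9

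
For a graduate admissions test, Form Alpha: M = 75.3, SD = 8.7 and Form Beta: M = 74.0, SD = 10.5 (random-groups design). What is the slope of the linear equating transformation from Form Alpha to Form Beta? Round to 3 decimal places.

1.207

A = SD_Y / SD_X = 10.5 / 8.7 = 1.207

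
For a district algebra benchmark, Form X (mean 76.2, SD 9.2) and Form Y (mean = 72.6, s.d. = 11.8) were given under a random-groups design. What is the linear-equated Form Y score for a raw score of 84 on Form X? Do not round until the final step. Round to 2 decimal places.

Linear equating: y = (SD_Y/SD_X)(x − M_X) + M_Y
y = (11.8/9.2)(84 − 76.2) + 72.6
y = 1.282609 × 7.8 + 72.6 = 10.0043 + 72.6 = 82.60

82.60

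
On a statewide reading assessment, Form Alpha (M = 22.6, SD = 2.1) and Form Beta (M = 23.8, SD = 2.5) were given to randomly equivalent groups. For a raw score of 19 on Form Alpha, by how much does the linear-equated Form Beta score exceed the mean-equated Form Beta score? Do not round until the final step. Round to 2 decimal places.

Mean-equated: 19 + (23.8 − 22.6) = 20.20
Linear-equated: (2.5/2.1)(19 − 22.6) + 23.8 = 19.514
Difference = 19.514 − 20.20 = -0.69

-0.69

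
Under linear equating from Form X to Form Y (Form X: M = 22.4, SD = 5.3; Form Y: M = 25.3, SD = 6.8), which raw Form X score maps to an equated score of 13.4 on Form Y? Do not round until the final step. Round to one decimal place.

13.1

Invert y = (SD_Y/SD_X)(x − M_X) + M_Y:
x = (SD_X/SD_Y)(y − M_Y) + M_X = (5.3/6.8)(13.4 − 25.3) + 22.4
x = 0.779412 × -11.900 + 22.4 = 13.1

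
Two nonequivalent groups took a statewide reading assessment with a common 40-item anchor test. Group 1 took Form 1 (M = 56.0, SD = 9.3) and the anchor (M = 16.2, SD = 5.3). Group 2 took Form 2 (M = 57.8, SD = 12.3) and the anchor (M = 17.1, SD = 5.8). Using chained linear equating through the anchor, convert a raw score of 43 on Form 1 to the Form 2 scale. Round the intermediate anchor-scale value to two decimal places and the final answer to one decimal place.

40.2

Form 1 → anchor (Group 1): v = (5.3/9.3)(43 − 56.0) + 16.2 = 8.79
anchor → Form 2 (Group 2): y = (12.3/5.8)(8.79 − 17.1) + 57.8 = 40.2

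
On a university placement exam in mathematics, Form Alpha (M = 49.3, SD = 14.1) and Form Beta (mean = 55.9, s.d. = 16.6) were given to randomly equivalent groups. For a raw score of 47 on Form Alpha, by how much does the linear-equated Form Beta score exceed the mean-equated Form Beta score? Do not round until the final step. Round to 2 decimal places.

-0.41

Mean-equated: 47 + (55.9 − 49.3) = 53.60
Linear-equated: (16.6/14.1)(47 − 49.3) + 55.9 = 53.192
Difference = 53.192 − 53.60 = -0.41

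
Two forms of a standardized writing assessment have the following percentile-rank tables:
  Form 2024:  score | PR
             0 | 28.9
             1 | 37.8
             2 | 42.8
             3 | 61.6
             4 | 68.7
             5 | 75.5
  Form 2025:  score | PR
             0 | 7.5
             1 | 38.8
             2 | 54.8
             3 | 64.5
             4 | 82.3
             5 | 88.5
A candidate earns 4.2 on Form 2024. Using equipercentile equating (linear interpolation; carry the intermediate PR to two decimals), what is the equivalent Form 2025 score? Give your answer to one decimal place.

PR of 4.2 on Form 2024: 68.7 + (4.2 − 4)/(5 − 4) × (75.5 − 68.7) = 70.06
On Form 2025, PR 70.06 falls between score 3 (PR 64.5) and 4 (PR 82.3).
Interpolate: 3 + (70.06 − 64.5)/(82.3 − 64.5) × (4 − 3) = 3.3

3.3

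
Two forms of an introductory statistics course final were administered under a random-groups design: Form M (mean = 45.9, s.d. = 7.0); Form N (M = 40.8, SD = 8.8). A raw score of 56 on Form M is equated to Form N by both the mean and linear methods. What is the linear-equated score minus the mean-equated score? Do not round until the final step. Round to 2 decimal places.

Mean-equated: 56 + (40.8 − 45.9) = 50.90
Linear-equated: (8.8/7.0)(56 − 45.9) + 40.8 = 53.497
Difference = 53.497 − 50.90 = 2.60

2.60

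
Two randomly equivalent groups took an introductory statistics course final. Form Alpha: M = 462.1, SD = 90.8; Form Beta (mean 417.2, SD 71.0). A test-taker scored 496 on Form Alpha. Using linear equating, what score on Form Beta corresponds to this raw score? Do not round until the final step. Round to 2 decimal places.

443.71

Linear equating: y = (SD_Y/SD_X)(x − M_X) + M_Y
y = (71.0/90.8)(496 − 462.1) + 417.2
y = 0.781938 × 33.9 + 417.2 = 26.5077 + 417.2 = 443.71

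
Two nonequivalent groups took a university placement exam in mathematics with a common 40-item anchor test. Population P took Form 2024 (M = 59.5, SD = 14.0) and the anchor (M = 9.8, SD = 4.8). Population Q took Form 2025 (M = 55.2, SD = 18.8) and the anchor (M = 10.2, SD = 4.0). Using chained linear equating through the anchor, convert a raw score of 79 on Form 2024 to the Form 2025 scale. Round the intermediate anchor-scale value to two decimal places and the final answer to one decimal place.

84.8

Form 2024 → anchor (Population P): v = (4.8/14.0)(79 − 59.5) + 9.8 = 16.49
anchor → Form 2025 (Population Q): y = (18.8/4.0)(16.49 − 10.2) + 55.2 = 84.8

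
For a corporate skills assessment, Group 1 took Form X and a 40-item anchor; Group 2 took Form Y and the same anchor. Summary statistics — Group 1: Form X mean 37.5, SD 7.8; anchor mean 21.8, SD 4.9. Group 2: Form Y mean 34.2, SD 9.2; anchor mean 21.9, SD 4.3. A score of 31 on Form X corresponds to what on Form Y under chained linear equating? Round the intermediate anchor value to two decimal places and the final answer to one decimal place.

25.3

Form X → anchor (Group 1): v = (4.9/7.8)(31 − 37.5) + 21.8 = 17.72
anchor → Form Y (Group 2): y = (9.2/4.3)(17.72 − 21.9) + 34.2 = 25.3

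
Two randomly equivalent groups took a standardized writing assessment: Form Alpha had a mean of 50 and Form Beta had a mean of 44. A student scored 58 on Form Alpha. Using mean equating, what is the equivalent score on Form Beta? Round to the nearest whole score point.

52

Mean equating: y = x + (M_Y − M_X) = 58 + (44 − 50) = 52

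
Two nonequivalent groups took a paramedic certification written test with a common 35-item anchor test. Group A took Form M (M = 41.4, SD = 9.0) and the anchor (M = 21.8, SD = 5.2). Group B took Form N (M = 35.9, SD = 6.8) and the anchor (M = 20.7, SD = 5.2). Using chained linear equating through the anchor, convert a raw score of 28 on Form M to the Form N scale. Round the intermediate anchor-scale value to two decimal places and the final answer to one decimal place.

27.2

Form M → anchor (Group A): v = (5.2/9.0)(28 − 41.4) + 21.8 = 14.06
anchor → Form N (Group B): y = (6.8/5.2)(14.06 − 20.7) + 35.9 = 27.2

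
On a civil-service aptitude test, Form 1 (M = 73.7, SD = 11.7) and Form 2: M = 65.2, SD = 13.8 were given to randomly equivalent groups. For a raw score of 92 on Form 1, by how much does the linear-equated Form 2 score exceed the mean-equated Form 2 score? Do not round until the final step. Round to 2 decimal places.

Mean-equated: 92 + (65.2 − 73.7) = 83.50
Linear-equated: (13.8/11.7)(92 − 73.7) + 65.2 = 86.785
Difference = 86.785 − 83.50 = 3.28

3.28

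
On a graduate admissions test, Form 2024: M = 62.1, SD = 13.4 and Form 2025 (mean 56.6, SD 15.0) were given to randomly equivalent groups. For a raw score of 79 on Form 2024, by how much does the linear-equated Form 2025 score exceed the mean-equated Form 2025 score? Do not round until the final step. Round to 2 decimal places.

2.02

Mean-equated: 79 + (56.6 − 62.1) = 73.50
Linear-equated: (15.0/13.4)(79 − 62.1) + 56.6 = 75.518
Difference = 75.518 − 73.50 = 2.02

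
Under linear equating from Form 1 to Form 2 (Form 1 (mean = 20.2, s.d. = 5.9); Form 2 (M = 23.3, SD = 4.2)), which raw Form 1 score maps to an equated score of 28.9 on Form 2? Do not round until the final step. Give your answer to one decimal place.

28.1

Invert y = (SD_Y/SD_X)(x − M_X) + M_Y:
x = (SD_X/SD_Y)(y − M_Y) + M_X = (5.9/4.2)(28.9 − 23.3) + 20.2
x = 1.404762 × 5.600 + 20.2 = 28.1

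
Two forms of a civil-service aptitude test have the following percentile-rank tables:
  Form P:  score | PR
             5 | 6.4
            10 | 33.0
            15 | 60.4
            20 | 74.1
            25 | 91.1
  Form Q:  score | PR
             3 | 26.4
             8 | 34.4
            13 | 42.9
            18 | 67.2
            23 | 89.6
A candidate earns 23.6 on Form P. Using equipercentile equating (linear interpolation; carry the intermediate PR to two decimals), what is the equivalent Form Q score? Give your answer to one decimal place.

22.3

PR of 23.6 on Form P: 74.1 + (23.6 − 20)/(25 − 20) × (91.1 − 74.1) = 86.34
On Form Q, PR 86.34 falls between score 18 (PR 67.2) and 23 (PR 89.6).
Interpolate: 18 + (86.34 − 67.2)/(89.6 − 67.2) × (23 − 18) = 22.3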